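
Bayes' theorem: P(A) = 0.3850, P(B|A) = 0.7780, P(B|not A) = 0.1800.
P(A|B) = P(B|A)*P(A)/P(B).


P(B) = P(B|A)*P(A) + P(B|A')*P(A')
= 0.7780*0.3850 + 0.1800*0.6150
= 0.299530 + 0.110700 = 0.410230
P(A|B) = 0.299530/0.410230 = 0.7302

P(A|B) = 0.7302


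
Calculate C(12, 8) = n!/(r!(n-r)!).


C(12,8) = 12!/(8! × 4!)
= 479001600/(40320 × 24)
= 495

C(12,8) = 495


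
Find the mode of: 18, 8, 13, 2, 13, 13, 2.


Frequencies: 2:2, 8:1, 13:3, 18:1
Max frequency = 3
Mode = 13

Mode = 13


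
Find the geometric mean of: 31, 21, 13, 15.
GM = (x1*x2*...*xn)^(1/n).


Product = 31 × 21 × 13 × 15 = 126945
GM = 126945^(1/4) = 18.8757

GM = 18.8757


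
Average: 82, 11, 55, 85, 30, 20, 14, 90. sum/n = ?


Sum = 82 + 11 + 55 + 85 + 30 + 20 + 14 + 90 = 387
n = 8
Mean = 387/8 = 48.3750

Mean = 48.3750


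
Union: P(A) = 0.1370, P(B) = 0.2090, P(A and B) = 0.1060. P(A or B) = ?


P(A∪B) = 0.1370 + 0.2090 - 0.1060
= 0.3460 - 0.1060
= 0.2400

P(A∪B) = 0.2400


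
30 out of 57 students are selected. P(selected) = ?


P = 30/57 = 0.5263

P = 0.5263


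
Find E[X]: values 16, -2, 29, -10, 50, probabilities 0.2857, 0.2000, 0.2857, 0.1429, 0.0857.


E[X] = 16*0.2857 - 2*0.2000 + 29*0.2857 - 10*0.1429 + 50*0.0857
= 4.5712 - 0.4000 + 8.2853 - 1.4290 + 4.2850
= 15.3125

E[X] = 15.3125


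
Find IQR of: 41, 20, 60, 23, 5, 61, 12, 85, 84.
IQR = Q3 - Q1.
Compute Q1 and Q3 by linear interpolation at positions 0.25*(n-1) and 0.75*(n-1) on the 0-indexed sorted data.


Sorted: 5, 12, 20, 23, 41, 60, 61, 84, 85
Q1 (25th %ile) = 20.0000
Q3 (75th %ile) = 61.0000
IQR = 61.0000 - 20.0000 = 41.0000

IQR = 41.0000


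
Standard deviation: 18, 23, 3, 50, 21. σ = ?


Mean = 23.0000
Variance = 231.6000
SD = sqrt(231.6000) = 15.2184

SD = 15.2184


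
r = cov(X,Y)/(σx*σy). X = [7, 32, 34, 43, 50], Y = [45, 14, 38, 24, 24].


Mean X = 33.2000, Mean Y = 29.0000
SD X = 14.606848, SD Y = 11.063453
Cov = -105.400000
r = -105.400000/(14.606848*11.063453) = -0.6522

r = -0.6522


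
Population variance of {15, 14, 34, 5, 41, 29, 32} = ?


Mean = 24.2857
Squared deviations: 86.2245, 105.7959, 94.3673, 371.9388, 279.3673, 22.2245, 59.5102
Sum = 1019.4286
Variance = 1019.4286/7 = 145.6327

Variance = 145.6327


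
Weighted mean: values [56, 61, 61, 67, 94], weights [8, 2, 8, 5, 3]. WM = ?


Numerator = 56*8 + 61*2 + 61*8 + 67*5 + 94*3 = 1675
Denominator = 8 + 2 + 8 + 5 + 3 = 26
WM = 1675/26 = 64.4231

WM = 64.4231


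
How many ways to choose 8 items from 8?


C(8,8) = 8!/(8! × 0!)
= 40320/(40320 × 1)
= 1

C(8,8) = 1


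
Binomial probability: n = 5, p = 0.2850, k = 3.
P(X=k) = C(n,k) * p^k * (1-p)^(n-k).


C(5,3) = 10
p^3 = 0.023149
(1-p)^2 = 0.511225
P = 10 * 0.023149 * 0.511225 = 0.1183

P(X=3) = 0.1183


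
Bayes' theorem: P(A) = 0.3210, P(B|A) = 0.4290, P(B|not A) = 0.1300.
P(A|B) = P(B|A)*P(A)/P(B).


P(B) = P(B|A)*P(A) + P(B|A')*P(A')
= 0.4290*0.3210 + 0.1300*0.6790
= 0.137709 + 0.088270 = 0.225979
P(A|B) = 0.137709/0.225979 = 0.6094

P(A|B) = 0.6094


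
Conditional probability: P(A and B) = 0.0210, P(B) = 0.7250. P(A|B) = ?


P(A|B) = 0.0210/0.7250 = 0.0290

P(A|B) = 0.0290


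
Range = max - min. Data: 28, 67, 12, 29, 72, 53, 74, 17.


Max = 74, Min = 12
Range = 74 - 12 = 62

Range = 62


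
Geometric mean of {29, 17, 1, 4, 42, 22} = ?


Product = 29 × 17 × 1 × 4 × 42 × 22 = 1822128
GM = 1822128^(1/6) = 11.0517

GM = 11.0517


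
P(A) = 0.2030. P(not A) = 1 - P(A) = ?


P(not A) = 1 - 0.2030 = 0.7970

P(not A) = 0.7970


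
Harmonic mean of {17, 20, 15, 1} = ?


Sum of reciprocals = 1/17 + 1/20 + 1/15 + 1/1 = 1.175490
HM = 4/1.175490 = 3.4028

HM = 3.4028


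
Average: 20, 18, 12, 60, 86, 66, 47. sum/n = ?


Sum = 20 + 18 + 12 + 60 + 86 + 66 + 47 = 309
n = 7
Mean = 309/7 = 44.1429

Mean = 44.1429


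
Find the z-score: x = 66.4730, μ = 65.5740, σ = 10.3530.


z = (66.4730 - 65.5740)/10.3530
= 0.8990/10.3530
= 0.0868

z = 0.0868


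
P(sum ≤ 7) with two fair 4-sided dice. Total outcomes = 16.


Total outcomes = 4×4 = 16
Favorable (sum ≤ 7): 15
P = 15/16 = 0.9375

P = 0.9375


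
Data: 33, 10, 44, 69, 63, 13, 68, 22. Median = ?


Sorted: 10, 13, 22, 33, 44, 63, 68, 69
n = 8 (even)
Middle values: 33 and 44
Median = (33+44)/2 = 38.5000

Median = 38.5000


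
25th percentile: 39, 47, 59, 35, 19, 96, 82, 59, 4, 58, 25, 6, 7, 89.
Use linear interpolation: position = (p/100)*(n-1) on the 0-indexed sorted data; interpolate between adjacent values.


Sorted: 4, 6, 7, 19, 25, 35, 39, 47, 58, 59, 59, 82, 89, 96
n = 14
Index = 25/100 * 13 = 3.2500
Lower = data[3] = 19, Upper = data[4] = 25
P25 = 19 + 0.2500*(6) = 20.5000

P25 = 20.5000


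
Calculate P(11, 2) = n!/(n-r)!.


P(11,2) = 11!/9!
= 39916800/362880
= 110

P(11,2) = 110


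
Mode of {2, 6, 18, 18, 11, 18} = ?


Frequencies: 2:1, 6:1, 11:1, 18:3
Max frequency = 3
Mode = 18

Mode = 18


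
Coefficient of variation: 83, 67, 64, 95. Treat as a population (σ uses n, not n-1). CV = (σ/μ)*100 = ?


Mean = 77.2500
SD = 12.5374
CV = (12.5374/77.2500)*100 = 16.2297%

CV = 16.2297%


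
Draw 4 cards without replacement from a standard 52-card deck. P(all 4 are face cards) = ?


P(all face cards) = (12/52) × (11/51) × (10/50) × (9/49)
= 0.0018

P = 0.0018


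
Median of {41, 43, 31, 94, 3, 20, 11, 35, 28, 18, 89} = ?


Sorted: 3, 11, 18, 20, 28, 31, 35, 41, 43, 89, 94
n = 11 (odd)
Middle value = 31

Median = 31


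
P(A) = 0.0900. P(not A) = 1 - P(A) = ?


P(not A) = 1 - 0.0900 = 0.9100

P(not A) = 0.9100


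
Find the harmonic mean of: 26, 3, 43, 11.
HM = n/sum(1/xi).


Sum of reciprocals = 1/26 + 1/3 + 1/43 + 1/11 = 0.485960
HM = 4/0.485960 = 8.2311

HM = 8.2311


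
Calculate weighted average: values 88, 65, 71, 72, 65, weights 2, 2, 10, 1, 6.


Numerator = 88*2 + 65*2 + 71*10 + 72*1 + 65*6 = 1478
Denominator = 2 + 2 + 10 + 1 + 6 = 21
WM = 1478/21 = 70.3810

WM = 70.3810


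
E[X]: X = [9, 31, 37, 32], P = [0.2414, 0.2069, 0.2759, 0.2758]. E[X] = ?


E[X] = 9*0.2414 + 31*0.2069 + 37*0.2759 + 32*0.2758
= 2.1726 + 6.4139 + 10.2083 + 8.8256
= 27.6204

E[X] = 27.6204


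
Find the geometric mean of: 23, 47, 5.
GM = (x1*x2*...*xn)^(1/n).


Product = 23 × 47 × 5 = 5405
GM = 5405^(1/3) = 17.5495

GM = 17.5495


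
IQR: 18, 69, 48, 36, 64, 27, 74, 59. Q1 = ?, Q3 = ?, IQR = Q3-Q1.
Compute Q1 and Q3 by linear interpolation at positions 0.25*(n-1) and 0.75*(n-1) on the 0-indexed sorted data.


Sorted: 18, 27, 36, 48, 59, 64, 69, 74
Q1 (25th %ile) = 33.7500
Q3 (75th %ile) = 65.2500
IQR = 65.2500 - 33.7500 = 31.5000

IQR = 31.5000


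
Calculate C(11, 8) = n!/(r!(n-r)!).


C(11,8) = 11!/(8! × 3!)
= 39916800/(40320 × 6)
= 165

C(11,8) = 165


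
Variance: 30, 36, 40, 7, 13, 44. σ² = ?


Mean = 28.3333
Squared deviations: 2.7778, 58.7778, 136.1111, 455.1111, 235.1111, 245.4444
Sum = 1133.3333
Variance = 1133.3333/6 = 188.8889

Variance = 188.8889


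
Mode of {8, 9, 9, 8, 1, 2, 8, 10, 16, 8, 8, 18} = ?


Frequencies: 1:1, 2:1, 8:5, 9:2, 10:1, 16:1, 18:1
Max frequency = 5
Mode = 8

Mode = 8


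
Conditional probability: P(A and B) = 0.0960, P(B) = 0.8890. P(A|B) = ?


P(A|B) = 0.0960/0.8890 = 0.1080

P(A|B) = 0.1080


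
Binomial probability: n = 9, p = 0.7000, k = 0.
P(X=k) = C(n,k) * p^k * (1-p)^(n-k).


C(9,0) = 1
p^0 = 1.000000
(1-p)^9 = 1.968300e-05
P = 1 * 1.000000 * 1.968300e-05 = 1.9683e-05

P(X=0) = 1.9683e-05


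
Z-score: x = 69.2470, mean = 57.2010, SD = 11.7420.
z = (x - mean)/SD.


z = (69.2470 - 57.2010)/11.7420
= 12.0460/11.7420
= 1.0259

z = 1.0259


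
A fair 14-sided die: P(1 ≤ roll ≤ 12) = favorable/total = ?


Favorable outcomes (1 ≤ roll ≤ 12): 12
Total outcomes = 14
P = 12/14 = 0.8571

P = 0.8571


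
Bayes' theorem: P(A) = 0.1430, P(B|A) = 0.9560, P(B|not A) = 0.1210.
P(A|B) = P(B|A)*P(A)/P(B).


P(B) = P(B|A)*P(A) + P(B|A')*P(A')
= 0.9560*0.1430 + 0.1210*0.8570
= 0.136708 + 0.103697 = 0.240405
P(A|B) = 0.136708/0.240405 = 0.5687

P(A|B) = 0.5687


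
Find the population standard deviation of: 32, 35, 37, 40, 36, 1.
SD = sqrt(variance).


Mean = 30.1667
Variance = 175.8056
SD = sqrt(175.8056) = 13.2592

SD = 13.2592


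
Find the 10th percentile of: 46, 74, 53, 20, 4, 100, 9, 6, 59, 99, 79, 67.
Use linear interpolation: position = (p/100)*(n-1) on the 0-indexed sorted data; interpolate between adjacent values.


Sorted: 4, 6, 9, 20, 46, 53, 59, 67, 74, 79, 99, 100
n = 12
Index = 10/100 * 11 = 1.1000
Lower = data[1] = 6, Upper = data[2] = 9
P10 = 6 + 0.1000*(3) = 6.3000

P10 = 6.3000


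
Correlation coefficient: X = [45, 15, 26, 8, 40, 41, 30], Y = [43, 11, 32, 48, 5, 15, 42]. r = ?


Mean X = 29.2857, Mean Y = 28.0000
SD X = 12.914159, SD Y = 16.142225
Cov = -49.857143
r = -49.857143/(12.914159*16.142225) = -0.2392

r = -0.2392


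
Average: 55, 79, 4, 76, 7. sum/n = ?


Sum = 55 + 79 + 4 + 76 + 7 = 221
n = 5
Mean = 221/5 = 44.2000

Mean = 44.2000


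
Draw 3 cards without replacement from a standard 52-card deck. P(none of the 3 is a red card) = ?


P(no red cards) = (26/52) × (25/51) × (24/50)
= 0.1176

P = 0.1176


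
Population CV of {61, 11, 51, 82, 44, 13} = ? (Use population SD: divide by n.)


Mean = 43.6667
SD = 25.2697
CV = (25.2697/43.6667)*100 = 57.8694%

CV = 57.8694%


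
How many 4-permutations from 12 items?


P(12,4) = 12!/8!
= 479001600/40320
= 11880

P(12,4) = 11880


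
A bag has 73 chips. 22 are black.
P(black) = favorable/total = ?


P = 22/73 = 0.3014

P = 0.3014


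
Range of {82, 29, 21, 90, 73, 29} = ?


Max = 90, Min = 21
Range = 90 - 21 = 69

Range = 69


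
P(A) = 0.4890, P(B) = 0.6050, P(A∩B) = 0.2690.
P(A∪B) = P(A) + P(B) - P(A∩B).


P(A∪B) = 0.4890 + 0.6050 - 0.2690
= 1.0940 - 0.2690
= 0.8250

P(A∪B) = 0.8250


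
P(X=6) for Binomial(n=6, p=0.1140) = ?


C(6,6) = 1
p^6 = 2.194973e-06
(1-p)^0 = 1.000000
P = 1 * 2.194973e-06 * 1.000000 = 2.1950e-06

P(X=6) = 2.1950e-06


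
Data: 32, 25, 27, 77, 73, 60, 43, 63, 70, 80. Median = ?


Sorted: 25, 27, 32, 43, 60, 63, 70, 73, 77, 80
n = 10 (even)
Middle values: 60 and 63
Median = (60+63)/2 = 61.5000

Median = 61.5000


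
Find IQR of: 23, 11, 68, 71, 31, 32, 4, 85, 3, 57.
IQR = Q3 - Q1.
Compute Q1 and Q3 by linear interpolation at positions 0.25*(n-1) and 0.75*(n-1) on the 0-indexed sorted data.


Sorted: 3, 4, 11, 23, 31, 32, 57, 68, 71, 85
Q1 (25th %ile) = 14.0000
Q3 (75th %ile) = 65.2500
IQR = 65.2500 - 14.0000 = 51.2500

IQR = 51.2500


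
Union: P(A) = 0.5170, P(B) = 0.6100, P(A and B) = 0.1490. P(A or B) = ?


P(A∪B) = 0.5170 + 0.6100 - 0.1490
= 1.1270 - 0.1490
= 0.9780

P(A∪B) = 0.9780


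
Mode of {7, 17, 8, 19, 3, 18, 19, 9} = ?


Frequencies: 3:1, 7:1, 8:1, 9:1, 17:1, 18:1, 19:2
Max frequency = 2
Mode = 19

Mode = 19


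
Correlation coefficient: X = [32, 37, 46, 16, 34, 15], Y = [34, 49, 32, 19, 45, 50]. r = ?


Mean X = 30.0000, Mean Y = 38.1667
SD X = 11.150486, SD Y = 11.006311
Cov = 14.500000
r = 14.500000/(11.150486*11.006311) = 0.1181

r = 0.1181


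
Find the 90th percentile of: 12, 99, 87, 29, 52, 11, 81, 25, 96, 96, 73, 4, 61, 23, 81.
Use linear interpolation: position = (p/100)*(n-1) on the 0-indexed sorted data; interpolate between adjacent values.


Sorted: 4, 11, 12, 23, 25, 29, 52, 61, 73, 81, 81, 87, 96, 96, 99
n = 15
Index = 90/100 * 14 = 12.6000
Lower = data[12] = 96, Upper = data[13] = 96
P90 = 96 + 0.6000*(0) = 96.0000

P90 = 96.0000


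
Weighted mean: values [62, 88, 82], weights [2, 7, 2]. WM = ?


Numerator = 62*2 + 88*7 + 82*2 = 904
Denominator = 2 + 7 + 2 = 11
WM = 904/11 = 82.1818

WM = 82.1818


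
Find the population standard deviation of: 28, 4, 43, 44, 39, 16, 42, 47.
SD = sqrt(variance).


Mean = 32.8750
Variance = 211.1094
SD = sqrt(211.1094) = 14.5296

SD = 14.5296


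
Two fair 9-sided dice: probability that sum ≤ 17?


Total outcomes = 9×9 = 81
Favorable (sum ≤ 17): 80
P = 80/81 = 0.9877

P = 0.9877


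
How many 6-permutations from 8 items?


P(8,6) = 8!/2!
= 40320/2
= 20160

P(8,6) = 20160


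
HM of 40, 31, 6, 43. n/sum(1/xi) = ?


Sum of reciprocals = 1/40 + 1/31 + 1/6 + 1/43 = 0.247181
HM = 4/0.247181 = 16.1825

HM = 16.1825


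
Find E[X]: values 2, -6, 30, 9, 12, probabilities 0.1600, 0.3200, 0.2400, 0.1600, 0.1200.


E[X] = 2*0.1600 - 6*0.3200 + 30*0.2400 + 9*0.1600 + 12*0.1200
= 0.3200 - 1.9200 + 7.2000 + 1.4400 + 1.4400
= 8.4800

E[X] = 8.4800


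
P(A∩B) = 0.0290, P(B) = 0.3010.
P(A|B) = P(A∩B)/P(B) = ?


P(A|B) = 0.0290/0.3010 = 0.0963

P(A|B) = 0.0963


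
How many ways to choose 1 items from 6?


C(6,1) = 6!/(1! × 5!)
= 720/(1 × 120)
= 6

C(6,1) = 6


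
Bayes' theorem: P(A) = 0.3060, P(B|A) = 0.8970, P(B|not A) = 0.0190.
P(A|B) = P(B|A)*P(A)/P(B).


P(B) = P(B|A)*P(A) + P(B|A')*P(A')
= 0.8970*0.3060 + 0.0190*0.6940
= 0.274482 + 0.013186 = 0.287668
P(A|B) = 0.274482/0.287668 = 0.9542

P(A|B) = 0.9542


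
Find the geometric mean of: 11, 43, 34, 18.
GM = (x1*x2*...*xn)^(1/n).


Product = 11 × 43 × 34 × 18 = 289476
GM = 289476^(1/4) = 23.1955

GM = 23.1955


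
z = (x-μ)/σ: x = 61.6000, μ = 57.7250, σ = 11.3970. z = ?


z = (61.6000 - 57.7250)/11.3970
= 3.8750/11.3970
= 0.3400

z = 0.3400


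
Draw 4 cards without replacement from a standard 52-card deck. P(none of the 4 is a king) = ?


P(no kings) = (48/52) × (47/51) × (46/50) × (45/49)
= 0.7187

P = 0.7187


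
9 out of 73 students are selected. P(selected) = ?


P = 9/73 = 0.1233

P = 0.1233


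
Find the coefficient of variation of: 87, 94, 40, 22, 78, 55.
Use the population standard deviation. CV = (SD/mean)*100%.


Mean = 62.6667
SD = 25.9337
CV = (25.9337/62.6667)*100 = 41.3835%

CV = 41.3835%


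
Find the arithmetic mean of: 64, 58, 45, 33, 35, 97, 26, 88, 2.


Sum = 64 + 58 + 45 + 33 + 35 + 97 + 26 + 88 + 2 = 448
n = 9
Mean = 448/9 = 49.7778

Mean = 49.7778


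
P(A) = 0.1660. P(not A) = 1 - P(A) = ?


P(not A) = 1 - 0.1660 = 0.8340

P(not A) = 0.8340


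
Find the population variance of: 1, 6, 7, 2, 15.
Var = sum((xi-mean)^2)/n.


Mean = 6.2000
Squared deviations: 27.0400, 0.0400, 0.6400, 17.6400, 77.4400
Sum = 122.8000
Variance = 122.8000/5 = 24.5600

Variance = 24.5600


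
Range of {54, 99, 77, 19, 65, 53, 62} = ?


Max = 99, Min = 19
Range = 99 - 19 = 80

Range = 80


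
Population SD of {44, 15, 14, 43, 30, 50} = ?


Mean = 32.6667
Variance = 200.5556
SD = sqrt(200.5556) = 14.1618

SD = 14.1618


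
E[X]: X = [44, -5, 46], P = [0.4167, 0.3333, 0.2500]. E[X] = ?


E[X] = 44*0.4167 - 5*0.3333 + 46*0.2500
= 18.3348 - 1.6665 + 11.5000
= 28.1683

E[X] = 28.1683


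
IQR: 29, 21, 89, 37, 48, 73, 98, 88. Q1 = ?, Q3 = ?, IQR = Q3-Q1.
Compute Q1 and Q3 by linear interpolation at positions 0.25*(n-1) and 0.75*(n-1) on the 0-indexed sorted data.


Sorted: 21, 29, 37, 48, 73, 88, 89, 98
Q1 (25th %ile) = 35.0000
Q3 (75th %ile) = 88.2500
IQR = 88.2500 - 35.0000 = 53.2500

IQR = 53.2500


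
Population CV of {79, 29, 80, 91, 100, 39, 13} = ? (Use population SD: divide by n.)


Mean = 61.5714
SD = 31.4318
CV = (31.4318/61.5714)*100 = 51.0494%

CV = 51.0494%


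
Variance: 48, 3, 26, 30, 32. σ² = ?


Mean = 27.8000
Squared deviations: 408.0400, 615.0400, 3.2400, 4.8400, 17.6400
Sum = 1048.8000
Variance = 1048.8000/5 = 209.7600

Variance = 209.7600


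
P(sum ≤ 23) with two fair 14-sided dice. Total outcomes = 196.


Total outcomes = 14×14 = 196
Favorable (sum ≤ 23): 181
P = 181/196 = 0.9235

P = 0.9235


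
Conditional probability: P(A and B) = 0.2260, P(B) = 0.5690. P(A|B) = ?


P(A|B) = 0.2260/0.5690 = 0.3972

P(A|B) = 0.3972


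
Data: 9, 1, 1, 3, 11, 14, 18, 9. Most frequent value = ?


Frequencies: 1:2, 3:1, 9:2, 11:1, 14:1, 18:1
Max frequency = 2
Mode = 1, 9

Mode = 1, 9


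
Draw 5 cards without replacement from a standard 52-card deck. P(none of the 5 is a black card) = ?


P(no black cards) = (26/52) × (25/51) × (24/50) × (23/49) × (22/48)
= 0.0253

P = 0.0253


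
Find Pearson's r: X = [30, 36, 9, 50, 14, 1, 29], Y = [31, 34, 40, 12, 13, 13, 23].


Mean X = 24.1429, Mean Y = 23.7143
SD X = 15.742831, SD Y = 10.633025
Cov = -4.530612
r = -4.530612/(15.742831*10.633025) = -0.0271

r = -0.0271


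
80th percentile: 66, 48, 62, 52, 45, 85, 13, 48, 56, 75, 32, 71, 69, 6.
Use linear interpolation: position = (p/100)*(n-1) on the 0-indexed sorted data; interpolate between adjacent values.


Sorted: 6, 13, 32, 45, 48, 48, 52, 56, 62, 66, 69, 71, 75, 85
n = 14
Index = 80/100 * 13 = 10.4000
Lower = data[10] = 69, Upper = data[11] = 71
P80 = 69 + 0.4000*(2) = 69.8000

P80 = 69.8000


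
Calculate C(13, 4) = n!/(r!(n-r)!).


C(13,4) = 13!/(4! × 9!)
= 6227020800/(24 × 362880)
= 715

C(13,4) = 715


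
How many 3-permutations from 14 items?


P(14,3) = 14!/11!
= 87178291200/39916800
= 2184

P(14,3) = 2184


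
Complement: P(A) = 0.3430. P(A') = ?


P(not A) = 1 - 0.3430 = 0.6570

P(not A) = 0.6570


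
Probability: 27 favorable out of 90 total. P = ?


P = 27/90 = 0.3000

P = 0.3000


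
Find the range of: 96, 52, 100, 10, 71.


Max = 100, Min = 10
Range = 100 - 10 = 90

Range = 90


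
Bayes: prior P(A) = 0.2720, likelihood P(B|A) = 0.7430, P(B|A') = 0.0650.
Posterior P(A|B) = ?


P(B) = P(B|A)*P(A) + P(B|A')*P(A')
= 0.7430*0.2720 + 0.0650*0.7280
= 0.202096 + 0.047320 = 0.249416
P(A|B) = 0.202096/0.249416 = 0.8103

P(A|B) = 0.8103


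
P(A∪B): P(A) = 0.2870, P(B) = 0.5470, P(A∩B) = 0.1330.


P(A∪B) = 0.2870 + 0.5470 - 0.1330
= 0.8340 - 0.1330
= 0.7010

P(A∪B) = 0.7010


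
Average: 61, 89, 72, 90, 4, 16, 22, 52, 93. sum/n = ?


Sum = 61 + 89 + 72 + 90 + 4 + 16 + 22 + 52 + 93 = 499
n = 9
Mean = 499/9 = 55.4444

Mean = 55.4444


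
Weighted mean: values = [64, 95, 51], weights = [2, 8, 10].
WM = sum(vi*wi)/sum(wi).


Numerator = 64*2 + 95*8 + 51*10 = 1398
Denominator = 2 + 8 + 10 = 20
WM = 1398/20 = 69.9000

WM = 69.9000


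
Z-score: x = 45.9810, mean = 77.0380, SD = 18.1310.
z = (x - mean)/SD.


z = (45.9810 - 77.0380)/18.1310
= -31.0570/18.1310
= -1.7129

z = -1.7129


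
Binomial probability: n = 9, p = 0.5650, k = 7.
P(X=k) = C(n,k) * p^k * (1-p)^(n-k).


C(9,7) = 36
p^7 = 0.018380
(1-p)^2 = 0.189225
P = 36 * 0.018380 * 0.189225 = 0.1252

P(X=7) = 0.1252


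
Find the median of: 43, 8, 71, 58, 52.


Sorted: 8, 43, 52, 58, 71
n = 5 (odd)
Middle value = 52

Median = 52


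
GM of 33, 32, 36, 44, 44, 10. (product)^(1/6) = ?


Product = 33 × 32 × 36 × 44 × 44 × 10 = 735989760
GM = 735989760^(1/6) = 30.0478

GM = 30.0478


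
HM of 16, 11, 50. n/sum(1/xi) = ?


Sum of reciprocals = 1/16 + 1/11 + 1/50 = 0.173409
HM = 3/0.173409 = 17.3001

HM = 17.3001


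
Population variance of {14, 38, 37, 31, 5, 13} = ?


Mean = 23.0000
Squared deviations: 81.0000, 225.0000, 196.0000, 64.0000, 324.0000, 100.0000
Sum = 990.0000
Variance = 990.0000/6 = 165.0000

Variance = 165.0000


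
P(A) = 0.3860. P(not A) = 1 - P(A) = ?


P(not A) = 1 - 0.3860 = 0.6140

P(not A) = 0.6140


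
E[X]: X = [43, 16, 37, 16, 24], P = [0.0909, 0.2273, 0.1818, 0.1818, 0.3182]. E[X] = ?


E[X] = 43*0.0909 + 16*0.2273 + 37*0.1818 + 16*0.1818 + 24*0.3182
= 3.9087 + 3.6368 + 6.7266 + 2.9088 + 7.6368
= 24.8177

E[X] = 24.8177


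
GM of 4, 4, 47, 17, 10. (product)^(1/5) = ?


Product = 4 × 4 × 47 × 17 × 10 = 127840
GM = 127840^(1/5) = 10.5035

GM = 10.5035


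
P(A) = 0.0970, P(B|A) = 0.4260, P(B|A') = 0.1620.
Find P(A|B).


P(B) = P(B|A)*P(A) + P(B|A')*P(A')
= 0.4260*0.0970 + 0.1620*0.9030
= 0.041322 + 0.146286 = 0.187608
P(A|B) = 0.041322/0.187608 = 0.2203

P(A|B) = 0.2203


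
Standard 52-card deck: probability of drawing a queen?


4 queens in 52 cards
P = 4/52 = 0.0769

P = 0.0769


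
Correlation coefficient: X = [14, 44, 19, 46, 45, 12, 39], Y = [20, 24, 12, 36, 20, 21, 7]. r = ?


Mean X = 31.2857, Mean Y = 20.0000
SD X = 14.379691, SD Y = 8.502101
Cov = 37.857143
r = 37.857143/(14.379691*8.502101) = 0.3097

r = 0.3097


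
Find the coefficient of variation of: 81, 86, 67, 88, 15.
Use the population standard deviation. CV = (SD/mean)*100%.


Mean = 67.4000
SD = 27.2074
CV = (27.2074/67.4000)*100 = 40.3670%

CV = 40.3670%


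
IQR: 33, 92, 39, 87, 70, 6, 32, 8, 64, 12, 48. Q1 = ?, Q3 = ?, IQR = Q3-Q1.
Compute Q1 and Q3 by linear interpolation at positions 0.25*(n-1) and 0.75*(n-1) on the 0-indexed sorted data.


Sorted: 6, 8, 12, 32, 33, 39, 48, 64, 70, 87, 92
Q1 (25th %ile) = 22.0000
Q3 (75th %ile) = 67.0000
IQR = 67.0000 - 22.0000 = 45.0000

IQR = 45.0000


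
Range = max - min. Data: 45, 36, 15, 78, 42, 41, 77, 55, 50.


Max = 78, Min = 15
Range = 78 - 15 = 63

Range = 63


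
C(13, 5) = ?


C(13,5) = 13!/(5! × 8!)
= 6227020800/(120 × 40320)
= 1287

C(13,5) = 1287


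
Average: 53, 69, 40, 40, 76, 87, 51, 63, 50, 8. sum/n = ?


Sum = 53 + 69 + 40 + 40 + 76 + 87 + 51 + 63 + 50 + 8 = 537
n = 10
Mean = 537/10 = 53.7000

Mean = 53.7000


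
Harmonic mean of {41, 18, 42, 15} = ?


Sum of reciprocals = 1/41 + 1/18 + 1/42 + 1/15 = 0.170422
HM = 4/0.170422 = 23.4711

HM = 23.4711


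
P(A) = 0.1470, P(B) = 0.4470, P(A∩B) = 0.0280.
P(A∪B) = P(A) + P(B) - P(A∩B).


P(A∪B) = 0.1470 + 0.4470 - 0.0280
= 0.5940 - 0.0280
= 0.5660

P(A∪B) = 0.5660


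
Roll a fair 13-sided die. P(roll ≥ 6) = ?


Favorable outcomes (roll ≥ 6): 8
Total outcomes = 13
P = 8/13 = 0.6154

P = 0.6154


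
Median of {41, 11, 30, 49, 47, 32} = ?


Sorted: 11, 30, 32, 41, 47, 49
n = 6 (even)
Middle values: 32 and 41
Median = (32+41)/2 = 36.5000

Median = 36.5000


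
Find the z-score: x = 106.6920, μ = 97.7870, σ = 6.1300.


z = (106.6920 - 97.7870)/6.1300
= 8.9050/6.1300
= 1.4527

z = 1.4527


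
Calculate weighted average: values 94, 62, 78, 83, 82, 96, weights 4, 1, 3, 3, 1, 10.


Numerator = 94*4 + 62*1 + 78*3 + 83*3 + 82*1 + 96*10 = 1963
Denominator = 4 + 1 + 3 + 3 + 1 + 10 = 22
WM = 1963/22 = 89.2273

WM = 89.2273


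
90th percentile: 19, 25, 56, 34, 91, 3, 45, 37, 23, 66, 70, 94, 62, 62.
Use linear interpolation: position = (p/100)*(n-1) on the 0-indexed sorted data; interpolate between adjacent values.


Sorted: 3, 19, 23, 25, 34, 37, 45, 56, 62, 62, 66, 70, 91, 94
n = 14
Index = 90/100 * 13 = 11.7000
Lower = data[11] = 70, Upper = data[12] = 91
P90 = 70 + 0.7000*(21) = 84.7000

P90 = 84.7000


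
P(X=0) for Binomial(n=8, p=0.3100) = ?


C(8,0) = 1
p^0 = 1.000000
(1-p)^8 = 0.051380
P = 1 * 1.000000 * 0.051380 = 0.0514

P(X=0) = 0.0514


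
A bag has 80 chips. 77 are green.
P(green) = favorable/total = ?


P = 77/80 = 0.9625

P = 0.9625


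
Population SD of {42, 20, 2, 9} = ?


Mean = 18.2500
Variance = 229.1875
SD = sqrt(229.1875) = 15.1389

SD = 15.1389


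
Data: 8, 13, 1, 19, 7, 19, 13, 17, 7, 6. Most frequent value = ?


Frequencies: 1:1, 6:1, 7:2, 8:1, 13:2, 17:1, 19:2
Max frequency = 2
Mode = 7, 13, 19

Mode = 7, 13, 19


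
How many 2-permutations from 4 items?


P(4,2) = 4!/2!
= 24/2
= 12

P(4,2) = 12


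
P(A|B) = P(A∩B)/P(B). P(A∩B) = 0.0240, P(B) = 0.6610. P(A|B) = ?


P(A|B) = 0.0240/0.6610 = 0.0363

P(A|B) = 0.0363


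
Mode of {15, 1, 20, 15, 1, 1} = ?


Frequencies: 1:3, 15:2, 20:1
Max frequency = 3
Mode = 1

Mode = 1


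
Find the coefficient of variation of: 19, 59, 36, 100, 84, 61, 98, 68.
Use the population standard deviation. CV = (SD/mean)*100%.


Mean = 65.6250
SD = 26.6690
CV = (26.6690/65.6250)*100 = 40.6384%

CV = 40.6384%


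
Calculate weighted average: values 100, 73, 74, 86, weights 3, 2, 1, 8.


Numerator = 100*3 + 73*2 + 74*1 + 86*8 = 1208
Denominator = 3 + 2 + 1 + 8 = 14
WM = 1208/14 = 86.2857

WM = 86.2857


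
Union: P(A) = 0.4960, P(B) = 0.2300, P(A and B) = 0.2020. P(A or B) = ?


P(A∪B) = 0.4960 + 0.2300 - 0.2020
= 0.7260 - 0.2020
= 0.5240

P(A∪B) = 0.5240


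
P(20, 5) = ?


P(20,5) = 20!/15!
= 2432902008176640000/1307674368000
= 1860480

P(20,5) = 1860480


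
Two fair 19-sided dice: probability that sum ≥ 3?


Total outcomes = 19×19 = 361
Favorable (sum ≥ 3): 360
P = 360/361 = 0.9972

P = 0.9972


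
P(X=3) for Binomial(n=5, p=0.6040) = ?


C(5,3) = 10
p^3 = 0.220349
(1-p)^2 = 0.156816
P = 10 * 0.220349 * 0.156816 = 0.3455

P(X=3) = 0.3455


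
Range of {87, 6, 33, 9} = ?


Max = 87, Min = 6
Range = 87 - 6 = 81

Range = 81


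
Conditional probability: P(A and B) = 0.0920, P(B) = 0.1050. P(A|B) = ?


P(A|B) = 0.0920/0.1050 = 0.8762

P(A|B) = 0.8762


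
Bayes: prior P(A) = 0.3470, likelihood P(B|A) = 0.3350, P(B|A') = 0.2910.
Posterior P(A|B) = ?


P(B) = P(B|A)*P(A) + P(B|A')*P(A')
= 0.3350*0.3470 + 0.2910*0.6530
= 0.116245 + 0.190023 = 0.306268
P(A|B) = 0.116245/0.306268 = 0.3796

P(A|B) = 0.3796


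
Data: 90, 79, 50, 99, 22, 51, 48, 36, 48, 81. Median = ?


Sorted: 22, 36, 48, 48, 50, 51, 79, 81, 90, 99
n = 10 (even)
Middle values: 50 and 51
Median = (50+51)/2 = 50.5000

Median = 50.5000


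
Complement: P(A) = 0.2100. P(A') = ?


P(not A) = 1 - 0.2100 = 0.7900

P(not A) = 0.7900


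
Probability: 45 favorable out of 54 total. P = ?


P = 45/54 = 0.8333

P = 0.8333


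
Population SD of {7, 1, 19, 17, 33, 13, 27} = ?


Mean = 16.7143
Variance = 104.4898
SD = sqrt(104.4898) = 10.2220

SD = 10.2220


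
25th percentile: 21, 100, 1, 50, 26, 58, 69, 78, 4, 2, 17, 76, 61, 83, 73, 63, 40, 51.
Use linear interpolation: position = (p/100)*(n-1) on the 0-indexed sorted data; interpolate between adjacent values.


Sorted: 1, 2, 4, 17, 21, 26, 40, 50, 51, 58, 61, 63, 69, 73, 76, 78, 83, 100
n = 18
Index = 25/100 * 17 = 4.2500
Lower = data[4] = 21, Upper = data[5] = 26
P25 = 21 + 0.2500*(5) = 22.2500

P25 = 22.2500


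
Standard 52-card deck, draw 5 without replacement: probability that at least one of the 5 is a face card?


P(at least one) = 1 - P(none)
P(none) = (40/52) × (39/51) × (38/50) × (37/49) × (36/48) = 0.253181
P(at least one) = 1 - 0.253181 = 0.7468

P = 0.7468


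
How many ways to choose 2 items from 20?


C(20,2) = 20!/(2! × 18!)
= 2432902008176640000/(2 × 6402373705728000)
= 190

C(20,2) = 190


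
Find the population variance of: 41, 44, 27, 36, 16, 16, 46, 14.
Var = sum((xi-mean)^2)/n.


Mean = 30.0000
Squared deviations: 121.0000, 196.0000, 9.0000, 36.0000, 196.0000, 196.0000, 256.0000, 256.0000
Sum = 1266.0000
Variance = 1266.0000/8 = 158.2500

Variance = 158.2500


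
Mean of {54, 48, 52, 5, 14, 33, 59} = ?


Sum = 54 + 48 + 52 + 5 + 14 + 33 + 59 = 265
n = 7
Mean = 265/7 = 37.8571

Mean = 37.8571


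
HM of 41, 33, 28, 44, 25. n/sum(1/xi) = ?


Sum of reciprocals = 1/41 + 1/33 + 1/28 + 1/44 + 1/25 = 0.153135
HM = 5/0.153135 = 32.6510

HM = 32.6510


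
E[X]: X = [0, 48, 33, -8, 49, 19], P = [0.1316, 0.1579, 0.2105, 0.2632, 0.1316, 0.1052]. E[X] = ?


E[X] = 0*0.1316 + 48*0.1579 + 33*0.2105 - 8*0.2632 + 49*0.1316 + 19*0.1052
= 0 + 7.5792 + 6.9465 - 2.1056 + 6.4484 + 1.9988
= 20.8673

E[X] = 20.8673


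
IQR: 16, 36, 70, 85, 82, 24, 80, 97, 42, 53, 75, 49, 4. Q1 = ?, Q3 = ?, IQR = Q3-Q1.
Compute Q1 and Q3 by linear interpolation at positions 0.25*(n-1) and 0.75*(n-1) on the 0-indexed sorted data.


Sorted: 4, 16, 24, 36, 42, 49, 53, 70, 75, 80, 82, 85, 97
Q1 (25th %ile) = 36.0000
Q3 (75th %ile) = 80.0000
IQR = 80.0000 - 36.0000 = 44.0000

IQR = 44.0000


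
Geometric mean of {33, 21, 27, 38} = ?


Product = 33 × 21 × 27 × 38 = 711018
GM = 711018^(1/4) = 29.0382

GM = 29.0382


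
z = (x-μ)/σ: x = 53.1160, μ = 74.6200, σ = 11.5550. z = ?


z = (53.1160 - 74.6200)/11.5550
= -21.5040/11.5550
= -1.8610

z = -1.8610


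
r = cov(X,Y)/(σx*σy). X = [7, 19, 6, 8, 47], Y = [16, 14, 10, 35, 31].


Mean X = 17.4000, Mean Y = 21.2000
SD X = 15.525463, SD Y = 9.907573
Cov = 66.120000
r = 66.120000/(15.525463*9.907573) = 0.4299

r = 0.4299


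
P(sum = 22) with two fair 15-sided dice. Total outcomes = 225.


Total outcomes = 15×15 = 225
Favorable (sum = 22): 9
P = 9/225 = 0.0400

P = 0.0400


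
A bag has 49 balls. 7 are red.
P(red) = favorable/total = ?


P = 7/49 = 0.1429

P = 0.1429


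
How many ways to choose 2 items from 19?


C(19,2) = 19!/(2! × 17!)
= 121645100408832000/(2 × 355687428096000)
= 171

C(19,2) = 171


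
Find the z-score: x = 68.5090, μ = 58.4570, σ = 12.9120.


z = (68.5090 - 58.4570)/12.9120
= 10.0520/12.9120
= 0.7785

z = 0.7785


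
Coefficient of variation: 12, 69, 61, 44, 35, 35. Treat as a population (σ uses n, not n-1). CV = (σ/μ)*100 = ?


Mean = 42.6667
SD = 18.6607
CV = (18.6607/42.6667)*100 = 43.7360%

CV = 43.7360%


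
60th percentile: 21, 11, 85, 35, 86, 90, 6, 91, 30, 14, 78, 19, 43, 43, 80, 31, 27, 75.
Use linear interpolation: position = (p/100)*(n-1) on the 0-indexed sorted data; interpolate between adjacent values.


Sorted: 6, 11, 14, 19, 21, 27, 30, 31, 35, 43, 43, 75, 78, 80, 85, 86, 90, 91
n = 18
Index = 60/100 * 17 = 10.2000
Lower = data[10] = 43, Upper = data[11] = 75
P60 = 43 + 0.2000*(32) = 49.4000

P60 = 49.4000


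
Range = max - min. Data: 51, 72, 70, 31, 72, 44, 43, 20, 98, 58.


Max = 98, Min = 20
Range = 98 - 20 = 78

Range = 78


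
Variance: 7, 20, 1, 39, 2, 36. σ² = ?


Mean = 17.5000
Squared deviations: 110.2500, 6.2500, 272.2500, 462.2500, 240.2500, 342.2500
Sum = 1433.5000
Variance = 1433.5000/6 = 238.9167

Variance = 238.9167


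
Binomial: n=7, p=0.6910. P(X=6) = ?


C(7,6) = 7
p^6 = 0.108860
(1-p)^1 = 0.309000
P = 7 * 0.108860 * 0.309000 = 0.2355

P(X=6) = 0.2355


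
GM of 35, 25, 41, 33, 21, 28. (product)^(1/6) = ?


Product = 35 × 25 × 41 × 33 × 21 × 28 = 696118500
GM = 696118500^(1/6) = 29.7701

GM = 29.7701


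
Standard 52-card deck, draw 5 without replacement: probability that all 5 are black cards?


P(all black cards) = (26/52) × (25/51) × (24/50) × (23/49) × (22/48)
= 0.0253

P = 0.0253


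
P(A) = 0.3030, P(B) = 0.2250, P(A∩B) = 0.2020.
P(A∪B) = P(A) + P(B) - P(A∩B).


P(A∪B) = 0.3030 + 0.2250 - 0.2020
= 0.5280 - 0.2020
= 0.3260

P(A∪B) = 0.3260


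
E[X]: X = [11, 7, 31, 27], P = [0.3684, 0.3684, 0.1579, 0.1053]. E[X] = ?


E[X] = 11*0.3684 + 7*0.3684 + 31*0.1579 + 27*0.1053
= 4.0524 + 2.5788 + 4.8949 + 2.8431
= 14.3692

E[X] = 14.3692


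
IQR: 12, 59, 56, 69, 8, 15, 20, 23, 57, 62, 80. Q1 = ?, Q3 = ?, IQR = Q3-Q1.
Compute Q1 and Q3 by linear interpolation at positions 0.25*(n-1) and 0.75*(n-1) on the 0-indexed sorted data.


Sorted: 8, 12, 15, 20, 23, 56, 57, 59, 62, 69, 80
Q1 (25th %ile) = 17.5000
Q3 (75th %ile) = 60.5000
IQR = 60.5000 - 17.5000 = 43.0000

IQR = 43.0000


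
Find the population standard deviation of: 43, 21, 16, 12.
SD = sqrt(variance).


Mean = 23.0000
Variance = 143.5000
SD = sqrt(143.5000) = 11.9791

SD = 11.9791


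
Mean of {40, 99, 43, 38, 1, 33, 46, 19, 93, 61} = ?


Sum = 40 + 99 + 43 + 38 + 1 + 33 + 46 + 19 + 93 + 61 = 473
n = 10
Mean = 473/10 = 47.3000

Mean = 47.3000


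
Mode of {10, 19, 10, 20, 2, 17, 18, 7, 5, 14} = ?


Frequencies: 2:1, 5:1, 7:1, 10:2, 14:1, 17:1, 18:1, 19:1, 20:1
Max frequency = 2
Mode = 10

Mode = 10


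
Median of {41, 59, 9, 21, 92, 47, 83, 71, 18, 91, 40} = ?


Sorted: 9, 18, 21, 40, 41, 47, 59, 71, 83, 91, 92
n = 11 (odd)
Middle value = 47

Median = 47


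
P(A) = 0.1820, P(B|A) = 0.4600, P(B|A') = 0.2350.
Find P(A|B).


P(B) = P(B|A)*P(A) + P(B|A')*P(A')
= 0.4600*0.1820 + 0.2350*0.8180
= 0.083720 + 0.192230 = 0.275950
P(A|B) = 0.083720/0.275950 = 0.3034

P(A|B) = 0.3034


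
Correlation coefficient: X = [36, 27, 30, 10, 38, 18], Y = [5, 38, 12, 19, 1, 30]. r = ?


Mean X = 26.5000, Mean Y = 17.5000
SD X = 9.827682, SD Y = 13.149778
Cov = -74.750000
r = -74.750000/(9.827682*13.149778) = -0.5784

r = -0.5784


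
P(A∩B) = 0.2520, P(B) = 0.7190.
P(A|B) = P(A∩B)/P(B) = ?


P(A|B) = 0.2520/0.7190 = 0.3505

P(A|B) = 0.3505


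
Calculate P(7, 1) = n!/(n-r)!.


P(7,1) = 7!/6!
= 5040/720
= 7

P(7,1) = 7


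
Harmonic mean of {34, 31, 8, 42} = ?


Sum of reciprocals = 1/34 + 1/31 + 1/8 + 1/42 = 0.210479
HM = 4/0.210479 = 19.0042

HM = 19.0042


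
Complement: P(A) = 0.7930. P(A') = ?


P(not A) = 1 - 0.7930 = 0.2070

P(not A) = 0.2070


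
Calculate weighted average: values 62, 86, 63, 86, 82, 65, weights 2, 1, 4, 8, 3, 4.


Numerator = 62*2 + 86*1 + 63*4 + 86*8 + 82*3 + 65*4 = 1656
Denominator = 2 + 1 + 4 + 8 + 3 + 4 = 22
WM = 1656/22 = 75.2727

WM = 75.2727


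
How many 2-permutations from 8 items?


P(8,2) = 8!/6!
= 40320/720
= 56

P(8,2) = 56


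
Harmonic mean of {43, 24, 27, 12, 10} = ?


Sum of reciprocals = 1/43 + 1/24 + 1/27 + 1/12 + 1/10 = 0.285293
HM = 5/0.285293 = 17.5259

HM = 17.5259


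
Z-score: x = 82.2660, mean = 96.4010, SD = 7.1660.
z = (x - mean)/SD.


z = (82.2660 - 96.4010)/7.1660
= -14.1350/7.1660
= -1.9725

z = -1.9725


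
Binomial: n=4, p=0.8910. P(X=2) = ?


C(4,2) = 6
p^2 = 0.793881
(1-p)^2 = 0.011881
P = 6 * 0.793881 * 0.011881 = 0.0566

P(X=2) = 0.0566


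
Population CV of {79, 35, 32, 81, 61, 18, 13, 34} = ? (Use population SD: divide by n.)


Mean = 44.1250
SD = 24.6091
CV = (24.6091/44.1250)*100 = 55.7714%

CV = 55.7714%


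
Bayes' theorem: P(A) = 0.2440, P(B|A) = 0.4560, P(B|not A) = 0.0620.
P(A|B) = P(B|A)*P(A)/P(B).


P(B) = P(B|A)*P(A) + P(B|A')*P(A')
= 0.4560*0.2440 + 0.0620*0.7560
= 0.111264 + 0.046872 = 0.158136
P(A|B) = 0.111264/0.158136 = 0.7036

P(A|B) = 0.7036


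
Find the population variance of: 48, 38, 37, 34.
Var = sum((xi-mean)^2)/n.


Mean = 39.2500
Squared deviations: 76.5625, 1.5625, 5.0625, 27.5625
Sum = 110.7500
Variance = 110.7500/4 = 27.6875

Variance = 27.6875


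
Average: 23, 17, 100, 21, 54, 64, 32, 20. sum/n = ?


Sum = 23 + 17 + 100 + 21 + 54 + 64 + 32 + 20 = 331
n = 8
Mean = 331/8 = 41.3750

Mean = 41.3750


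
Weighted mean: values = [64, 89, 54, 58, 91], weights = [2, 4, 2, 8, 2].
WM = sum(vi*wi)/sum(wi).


Numerator = 64*2 + 89*4 + 54*2 + 58*8 + 91*2 = 1238
Denominator = 2 + 4 + 2 + 8 + 2 = 18
WM = 1238/18 = 68.7778

WM = 68.7778


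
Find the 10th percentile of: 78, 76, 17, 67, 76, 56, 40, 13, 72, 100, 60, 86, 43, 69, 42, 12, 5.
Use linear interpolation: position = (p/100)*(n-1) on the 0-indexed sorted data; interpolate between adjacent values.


Sorted: 5, 12, 13, 17, 40, 42, 43, 56, 60, 67, 69, 72, 76, 76, 78, 86, 100
n = 17
Index = 10/100 * 16 = 1.6000
Lower = data[1] = 12, Upper = data[2] = 13
P10 = 12 + 0.6000*(1) = 12.6000

P10 = 12.6000


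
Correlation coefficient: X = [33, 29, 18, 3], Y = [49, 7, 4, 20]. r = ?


Mean X = 20.7500, Mean Y = 20.0000
SD X = 11.627016, SD Y = 17.790447
Cov = 73.000000
r = 73.000000/(11.627016*17.790447) = 0.3529

r = 0.3529


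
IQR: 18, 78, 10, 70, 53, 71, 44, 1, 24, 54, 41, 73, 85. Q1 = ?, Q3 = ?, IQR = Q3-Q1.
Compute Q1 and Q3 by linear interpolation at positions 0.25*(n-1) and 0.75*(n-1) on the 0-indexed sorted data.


Sorted: 1, 10, 18, 24, 41, 44, 53, 54, 70, 71, 73, 78, 85
Q1 (25th %ile) = 24.0000
Q3 (75th %ile) = 71.0000
IQR = 71.0000 - 24.0000 = 47.0000

IQR = 47.0000


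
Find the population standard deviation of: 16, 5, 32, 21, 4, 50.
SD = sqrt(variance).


Mean = 21.3333
Variance = 255.2222
SD = sqrt(255.2222) = 15.9757

SD = 15.9757


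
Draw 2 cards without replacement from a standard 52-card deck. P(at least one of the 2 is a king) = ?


P(at least one) = 1 - P(none)
P(none) = (48/52) × (47/51) = 0.850679
P(at least one) = 1 - 0.850679 = 0.1493

P = 0.1493


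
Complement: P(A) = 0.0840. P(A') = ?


P(not A) = 1 - 0.0840 = 0.9160

P(not A) = 0.9160


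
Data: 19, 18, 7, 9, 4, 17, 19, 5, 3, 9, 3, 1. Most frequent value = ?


Frequencies: 1:1, 3:2, 4:1, 5:1, 7:1, 9:2, 17:1, 18:1, 19:2
Max frequency = 2
Mode = 3, 9, 19

Mode = 3, 9, 19


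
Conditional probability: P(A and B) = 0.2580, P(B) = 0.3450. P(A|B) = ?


P(A|B) = 0.2580/0.3450 = 0.7478

P(A|B) = 0.7478


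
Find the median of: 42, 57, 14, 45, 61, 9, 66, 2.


Sorted: 2, 9, 14, 42, 45, 57, 61, 66
n = 8 (even)
Middle values: 42 and 45
Median = (42+45)/2 = 43.5000

Median = 43.5000


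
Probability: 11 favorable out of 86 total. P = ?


P = 11/86 = 0.1279

P = 0.1279


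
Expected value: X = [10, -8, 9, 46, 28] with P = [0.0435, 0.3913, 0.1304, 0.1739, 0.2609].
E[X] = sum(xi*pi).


E[X] = 10*0.0435 - 8*0.3913 + 9*0.1304 + 46*0.1739 + 28*0.2609
= 0.4350 - 3.1304 + 1.1736 + 7.9994 + 7.3052
= 13.7828

E[X] = 13.7828


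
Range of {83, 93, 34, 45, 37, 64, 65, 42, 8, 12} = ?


Max = 93, Min = 8
Range = 93 - 8 = 85

Range = 85


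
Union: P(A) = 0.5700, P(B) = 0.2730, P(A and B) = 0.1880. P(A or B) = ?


P(A∪B) = 0.5700 + 0.2730 - 0.1880
= 0.8430 - 0.1880
= 0.6550

P(A∪B) = 0.6550


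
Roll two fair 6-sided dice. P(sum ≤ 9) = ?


Total outcomes = 6×6 = 36
Favorable (sum ≤ 9): 30
P = 30/36 = 0.8333

P = 0.8333


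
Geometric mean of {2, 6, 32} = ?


Product = 2 × 6 × 32 = 384
GM = 384^(1/3) = 7.2685

GM = 7.2685


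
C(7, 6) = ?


C(7,6) = 7!/(6! × 1!)
= 5040/(720 × 1)
= 7

C(7,6) = 7


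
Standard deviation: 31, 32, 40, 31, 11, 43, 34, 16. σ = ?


Mean = 29.7500
Variance = 105.9375
SD = sqrt(105.9375) = 10.2926

SD = 10.2926


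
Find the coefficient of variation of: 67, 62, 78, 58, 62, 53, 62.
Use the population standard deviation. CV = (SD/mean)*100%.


Mean = 63.1429
SD = 7.2591
CV = (7.2591/63.1429)*100 = 11.4962%

CV = 11.4962%


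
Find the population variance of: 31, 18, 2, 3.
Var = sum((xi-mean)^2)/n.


Mean = 13.5000
Squared deviations: 306.2500, 20.2500, 132.2500, 110.2500
Sum = 569.0000
Variance = 569.0000/4 = 142.2500

Variance = 142.2500


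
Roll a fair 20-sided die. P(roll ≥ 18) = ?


Favorable outcomes (roll ≥ 18): 3
Total outcomes = 20
P = 3/20 = 0.1500

P = 0.1500


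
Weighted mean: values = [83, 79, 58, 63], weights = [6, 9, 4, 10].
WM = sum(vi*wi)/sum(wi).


Numerator = 83*6 + 79*9 + 58*4 + 63*10 = 2071
Denominator = 6 + 9 + 4 + 10 = 29
WM = 2071/29 = 71.4138

WM = 71.4138


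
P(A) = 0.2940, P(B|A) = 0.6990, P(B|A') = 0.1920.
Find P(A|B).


P(B) = P(B|A)*P(A) + P(B|A')*P(A')
= 0.6990*0.2940 + 0.1920*0.7060
= 0.205506 + 0.135552 = 0.341058
P(A|B) = 0.205506/0.341058 = 0.6026

P(A|B) = 0.6026


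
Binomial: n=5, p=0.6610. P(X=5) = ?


C(5,5) = 1
p^5 = 0.126185
(1-p)^0 = 1.000000
P = 1 * 0.126185 * 1.000000 = 0.1262

P(X=5) = 0.1262


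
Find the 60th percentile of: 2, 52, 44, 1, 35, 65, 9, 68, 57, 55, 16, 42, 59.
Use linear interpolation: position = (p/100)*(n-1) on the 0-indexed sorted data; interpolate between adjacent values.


Sorted: 1, 2, 9, 16, 35, 42, 44, 52, 55, 57, 59, 65, 68
n = 13
Index = 60/100 * 12 = 7.2000
Lower = data[7] = 52, Upper = data[8] = 55
P60 = 52 + 0.2000*(3) = 52.6000

P60 = 52.6000


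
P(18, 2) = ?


P(18,2) = 18!/16!
= 6402373705728000/20922789888000
= 306

P(18,2) = 306


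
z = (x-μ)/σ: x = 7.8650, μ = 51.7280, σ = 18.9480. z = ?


z = (7.8650 - 51.7280)/18.9480
= -43.8630/18.9480
= -2.3149

z = -2.3149


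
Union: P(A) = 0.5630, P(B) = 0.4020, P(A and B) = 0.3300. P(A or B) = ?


P(A∪B) = 0.5630 + 0.4020 - 0.3300
= 0.9650 - 0.3300
= 0.6350

P(A∪B) = 0.6350
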